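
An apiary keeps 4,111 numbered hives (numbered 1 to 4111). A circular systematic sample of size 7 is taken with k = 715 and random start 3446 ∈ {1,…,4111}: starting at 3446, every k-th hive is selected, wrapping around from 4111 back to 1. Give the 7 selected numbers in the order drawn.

Selection 1: 3446
Selection 2: 3446 + 715 = 4161 → 4161 − 4111 = 50
Selection 3: 50 + 715 = 765
Selection 4: 765 + 715 = 1480
Selection 5: 1480 + 715 = 2195
Selection 6: 2195 + 715 = 2910
Selection 7: 2910 + 715 = 3625

3446, 50, 765, 1480, 2195, 2910, 3625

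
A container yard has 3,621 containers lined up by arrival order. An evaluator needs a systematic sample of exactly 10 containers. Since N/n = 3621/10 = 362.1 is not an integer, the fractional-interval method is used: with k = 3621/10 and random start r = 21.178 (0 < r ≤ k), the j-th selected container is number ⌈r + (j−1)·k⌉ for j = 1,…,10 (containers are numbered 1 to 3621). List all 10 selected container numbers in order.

j=1: r + 0k = 21.178 → ⌈·⌉ = 22
j=2: r + 1k = 383.278 → ⌈·⌉ = 384
j=3: r + 2k = 745.378 → ⌈·⌉ = 746
j=4: r + 3k = 1107.478 → ⌈·⌉ = 1108
j=5: r + 4k = 1469.578 → ⌈·⌉ = 1470
j=6: r + 5k = 1831.678 → ⌈·⌉ = 1832
j=7: r + 6k = 2193.778 → ⌈·⌉ = 2194
j=8: r + 7k = 2555.878 → ⌈·⌉ = 2556
j=9: r + 8k = 2917.978 → ⌈·⌉ = 2918
j=10: r + 9k = 3280.078 → ⌈·⌉ = 3281

22, 384, 746, 1108, 1470, 1832, 2194, 2556, 2918, 3281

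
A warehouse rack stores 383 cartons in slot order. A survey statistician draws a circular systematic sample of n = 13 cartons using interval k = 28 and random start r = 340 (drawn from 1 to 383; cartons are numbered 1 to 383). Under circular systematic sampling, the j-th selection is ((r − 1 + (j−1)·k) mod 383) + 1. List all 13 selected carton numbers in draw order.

340, 368, 13, 41, 69, 97, 125, 153, 181, 209, 237, 265, 293

Selection 1: 340
Selection 2: 340 + 28 = 368
Selection 3: 368 + 28 = 396 → 396 − 383 = 13
Selection 4: 13 + 28 = 41
Selection 5: 41 + 28 = 69
Selection 6: 69 + 28 = 97
Selection 7: 97 + 28 = 125
Selection 8: 125 + 28 = 153
Selection 9: 153 + 28 = 181
Selection 10: 181 + 28 = 209
Selection 11: 209 + 28 = 237
Selection 12: 237 + 28 = 265
Selection 13: 265 + 28 = 293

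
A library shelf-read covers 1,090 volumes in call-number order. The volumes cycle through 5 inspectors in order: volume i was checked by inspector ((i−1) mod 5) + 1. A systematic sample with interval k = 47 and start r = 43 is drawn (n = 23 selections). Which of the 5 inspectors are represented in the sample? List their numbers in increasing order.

Consecutive selections differ by k = 47, so their inspector numbers differ by 47 mod 5 = 2.
gcd(47, 5) = 1, so the sample visits 5/1 = 5 distinct residues mod 5.
Start 43 is inspector 3; the inspectors hit are 1, 2, 3, 4, 5.

1, 2, 3, 4, 5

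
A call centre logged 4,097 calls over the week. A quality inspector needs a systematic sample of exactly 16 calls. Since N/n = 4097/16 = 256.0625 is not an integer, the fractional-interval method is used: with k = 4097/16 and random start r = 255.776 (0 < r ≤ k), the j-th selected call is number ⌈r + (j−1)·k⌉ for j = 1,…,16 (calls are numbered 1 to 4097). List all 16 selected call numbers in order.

j=1: r + 0k = 255.776 → ⌈·⌉ = 256
j=2: r + 1k = 511.8385 → ⌈·⌉ = 512
j=3: r + 2k = 767.901 → ⌈·⌉ = 768
j=4: r + 3k = 1023.9635 → ⌈·⌉ = 1024
j=5: r + 4k = 1280.026 → ⌈·⌉ = 1281
j=6: r + 5k = 1536.0885 → ⌈·⌉ = 1537
j=7: r + 6k = 1792.151 → ⌈·⌉ = 1793
j=8: r + 7k = 2048.2135 → ⌈·⌉ = 2049
j=9: r + 8k = 2304.276 → ⌈·⌉ = 2305
j=10: r + 9k = 2560.3385 → ⌈·⌉ = 2561
j=11: r + 10k = 2816.401 → ⌈·⌉ = 2817
j=12: r + 11k = 3072.4635 → ⌈·⌉ = 3073
j=13: r + 12k = 3328.526 → ⌈·⌉ = 3329
j=14: r + 13k = 3584.5885 → ⌈·⌉ = 3585
j=15: r + 14k = 3840.651 → ⌈·⌉ = 3841
j=16: r + 15k = 4096.7135 → ⌈·⌉ = 4097

256, 512, 768, 1024, 1281, 1537, 1793, 2049, 2305, 2561, 2817, 3073, 3329, 3585, 3841, 4097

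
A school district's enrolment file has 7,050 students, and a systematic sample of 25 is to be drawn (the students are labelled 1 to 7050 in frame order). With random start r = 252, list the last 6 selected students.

k = N/n = 7050/25 = 282
20th selection = 252 + 19×282 = 5610
21st: 5610 + 282 = 5892
22nd: 5892 + 282 = 6174
23rd: 6174 + 282 = 6456
24th: 6456 + 282 = 6738
25th: 6738 + 282 = 7020

5610, 5892, 6174, 6456, 6738, 7020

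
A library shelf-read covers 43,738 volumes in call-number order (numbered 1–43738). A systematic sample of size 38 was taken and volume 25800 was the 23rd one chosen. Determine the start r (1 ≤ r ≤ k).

478

k = 43738/38 = 1151
r = 25800 − (23−1)×1151 = 25800 − 25322 = 478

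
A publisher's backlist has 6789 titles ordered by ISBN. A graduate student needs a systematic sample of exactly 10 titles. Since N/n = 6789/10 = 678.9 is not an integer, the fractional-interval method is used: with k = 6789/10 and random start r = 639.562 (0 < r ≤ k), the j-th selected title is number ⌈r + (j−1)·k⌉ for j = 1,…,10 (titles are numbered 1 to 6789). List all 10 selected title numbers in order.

j=1: r + 0k = 639.562 → ⌈·⌉ = 640
j=2: r + 1k = 1318.462 → ⌈·⌉ = 1319
j=3: r + 2k = 1997.362 → ⌈·⌉ = 1998
j=4: r + 3k = 2676.262 → ⌈·⌉ = 2677
j=5: r + 4k = 3355.162 → ⌈·⌉ = 3356
j=6: r + 5k = 4034.062 → ⌈·⌉ = 4035
j=7: r + 6k = 4712.962 → ⌈·⌉ = 4713
j=8: r + 7k = 5391.862 → ⌈·⌉ = 5392
j=9: r + 8k = 6070.762 → ⌈·⌉ = 6071
j=10: r + 9k = 6749.662 → ⌈·⌉ = 6750

640, 1319, 1998, 2677, 3356, 4035, 4713, 5392, 6071, 6750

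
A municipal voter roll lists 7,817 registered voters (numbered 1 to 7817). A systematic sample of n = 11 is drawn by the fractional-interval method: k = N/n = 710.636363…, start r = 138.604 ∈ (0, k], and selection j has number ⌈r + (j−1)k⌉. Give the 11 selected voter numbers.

j=1: r + 0k = 138.604 → ⌈·⌉ = 139
j=2: r + 1k = 849.240363… → ⌈·⌉ = 850
j=3: r + 2k = 1559.876727… → ⌈·⌉ = 1560
j=4: r + 3k = 2270.513090… → ⌈·⌉ = 2271
j=5: r + 4k = 2981.149454… → ⌈·⌉ = 2982
j=6: r + 5k = 3691.785818… → ⌈·⌉ = 3692
j=7: r + 6k = 4402.422181… → ⌈·⌉ = 4403
j=8: r + 7k = 5113.058545… → ⌈·⌉ = 5114
j=9: r + 8k = 5823.694909… → ⌈·⌉ = 5824
j=10: r + 9k = 6534.331272… → ⌈·⌉ = 6535
j=11: r + 10k = 7244.967636… → ⌈·⌉ = 7245

139, 850, 1560, 2271, 2982, 3692, 4403, 5114, 5824, 6535, 7245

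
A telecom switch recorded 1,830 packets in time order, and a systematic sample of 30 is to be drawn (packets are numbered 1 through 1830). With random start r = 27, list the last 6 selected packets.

k = N/n = 1830/30 = 61
25th selection = 27 + 24×61 = 1491
26th: 1491 + 61 = 1552
27th: 1552 + 61 = 1613
28th: 1613 + 61 = 1674
29th: 1674 + 61 = 1735
30th: 1735 + 61 = 1796

1491, 1552, 1613, 1674, 1735, 1796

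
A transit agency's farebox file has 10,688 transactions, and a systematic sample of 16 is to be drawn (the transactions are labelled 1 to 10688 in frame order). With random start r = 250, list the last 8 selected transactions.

k = N/n = 10688/16 = 668
9th selection = 250 + 8×668 = 5594
10th: 5594 + 668 = 6262
11th: 6262 + 668 = 6930
12th: 6930 + 668 = 7598
13th: 7598 + 668 = 8266
14th: 8266 + 668 = 8934
15th: 8934 + 668 = 9602
16th: 9602 + 668 = 10270

5594, 6262, 6930, 7598, 8266, 8934, 9602, 10270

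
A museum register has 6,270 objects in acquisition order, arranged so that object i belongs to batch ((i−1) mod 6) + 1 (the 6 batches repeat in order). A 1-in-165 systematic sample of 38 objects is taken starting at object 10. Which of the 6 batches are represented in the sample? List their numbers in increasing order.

Consecutive selections differ by k = 165, so their batch numbers differ by 165 mod 6 = 3.
gcd(165, 6) = 3, so the sample visits 6/3 = 2 distinct residues mod 6.
Start 10 is batch 4; the batches hit are 1, 4.

1, 4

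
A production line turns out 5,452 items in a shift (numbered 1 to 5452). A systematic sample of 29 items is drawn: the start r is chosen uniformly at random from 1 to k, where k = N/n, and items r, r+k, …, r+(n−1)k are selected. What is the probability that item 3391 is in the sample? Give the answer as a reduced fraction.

k = 5452/29 = 188.
Item 3391 is selected iff r ≡ 3391 (mod 188); exactly one such r in {1,…,188}.
Inclusion probability = 1/188.

1/188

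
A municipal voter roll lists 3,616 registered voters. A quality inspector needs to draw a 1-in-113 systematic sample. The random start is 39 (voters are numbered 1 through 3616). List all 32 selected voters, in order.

voter 1: 39
voter 2: 39 + 113 = 152
voter 3: 152 + 113 = 265
voter 4: 265 + 113 = 378
voter 5: 378 + 113 = 491
voter 6: 491 + 113 = 604
voter 7: 604 + 113 = 717
voter 8: 717 + 113 = 830
voter 9: 830 + 113 = 943
voter 10: 943 + 113 = 1056
voter 11: 1056 + 113 = 1169
voter 12: 1169 + 113 = 1282
voter 13: 1282 + 113 = 1395
voter 14: 1395 + 113 = 1508
voter 15: 1508 + 113 = 1621
voter 16: 1621 + 113 = 1734
voter 17: 1734 + 113 = 1847
voter 18: 1847 + 113 = 1960
voter 19: 1960 + 113 = 2073
voter 20: 2073 + 113 = 2186
voter 21: 2186 + 113 = 2299
voter 22: 2299 + 113 = 2412
voter 23: 2412 + 113 = 2525
voter 24: 2525 + 113 = 2638
voter 25: 2638 + 113 = 2751
voter 26: 2751 + 113 = 2864
voter 27: 2864 + 113 = 2977
voter 28: 2977 + 113 = 3090
voter 29: 3090 + 113 = 3203
voter 30: 3203 + 113 = 3316
voter 31: 3316 + 113 = 3429
voter 32: 3429 + 113 = 3542

39, 152, 265, 378, 491, 604, 717, 830, 943, 1056, 1169, 1282, 1395, 1508, 1621, 1734, 1847, 1960, 2073, 2186, 2299, 2412, 2525, 2638, 2751, 2864, 2977, 3090, 3203, 3316, 3429, 3542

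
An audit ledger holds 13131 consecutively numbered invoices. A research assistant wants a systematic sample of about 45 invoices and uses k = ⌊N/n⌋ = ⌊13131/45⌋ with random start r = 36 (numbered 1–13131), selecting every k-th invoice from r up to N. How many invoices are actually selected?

46

k = ⌊13131/45⌋ = 291
Achieved size = ⌊(13131 − 36)/291⌋ + 1 = ⌊13095/291⌋ + 1 = 45 + 1 = 46
(last selection: 36 + 45×291 = 13131 ≤ 13131; next would be 13422 > 13131)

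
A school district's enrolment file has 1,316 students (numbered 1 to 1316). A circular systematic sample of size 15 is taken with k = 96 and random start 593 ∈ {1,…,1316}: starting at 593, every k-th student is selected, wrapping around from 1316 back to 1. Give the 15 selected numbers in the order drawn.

593, 689, 785, 881, 977, 1073, 1169, 1265, 45, 141, 237, 333, 429, 525, 621

Selection 1: 593
Selection 2: 593 + 96 = 689
Selection 3: 689 + 96 = 785
Selection 4: 785 + 96 = 881
Selection 5: 881 + 96 = 977
Selection 6: 977 + 96 = 1073
Selection 7: 1073 + 96 = 1169
Selection 8: 1169 + 96 = 1265
Selection 9: 1265 + 96 = 1361 → 1361 − 1316 = 45
Selection 10: 45 + 96 = 141
Selection 11: 141 + 96 = 237
Selection 12: 237 + 96 = 333
Selection 13: 333 + 96 = 429
Selection 14: 429 + 96 = 525
Selection 15: 525 + 96 = 621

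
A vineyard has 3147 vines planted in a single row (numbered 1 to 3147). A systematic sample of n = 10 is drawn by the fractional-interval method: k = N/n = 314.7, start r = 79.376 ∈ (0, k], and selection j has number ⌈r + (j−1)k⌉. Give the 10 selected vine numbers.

j=1: r + 0k = 79.376 → ⌈·⌉ = 80
j=2: r + 1k = 394.076 → ⌈·⌉ = 395
j=3: r + 2k = 708.776 → ⌈·⌉ = 709
j=4: r + 3k = 1023.476 → ⌈·⌉ = 1024
j=5: r + 4k = 1338.176 → ⌈·⌉ = 1339
j=6: r + 5k = 1652.876 → ⌈·⌉ = 1653
j=7: r + 6k = 1967.576 → ⌈·⌉ = 1968
j=8: r + 7k = 2282.276 → ⌈·⌉ = 2283
j=9: r + 8k = 2596.976 → ⌈·⌉ = 2597
j=10: r + 9k = 2911.676 → ⌈·⌉ = 2912

80, 395, 709, 1024, 1339, 1653, 1968, 2283, 2597, 2912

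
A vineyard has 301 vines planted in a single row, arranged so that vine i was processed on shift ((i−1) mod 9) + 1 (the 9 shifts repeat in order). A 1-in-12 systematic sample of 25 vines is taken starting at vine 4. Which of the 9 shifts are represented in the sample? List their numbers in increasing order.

Consecutive selections differ by k = 12, so their shift numbers differ by 12 mod 9 = 3.
gcd(12, 9) = 3, so the sample visits 9/3 = 3 distinct residues mod 9.
Start 4 is shift 4; the shifts hit are 1, 4, 7.

1, 4, 7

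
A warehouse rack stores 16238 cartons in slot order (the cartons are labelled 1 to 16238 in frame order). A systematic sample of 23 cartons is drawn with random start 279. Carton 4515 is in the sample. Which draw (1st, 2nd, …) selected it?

k = 16238/23 = 706
position = (4515 − 279)/706 + 1 = 4236/706 + 1 = 6 + 1 = 7

7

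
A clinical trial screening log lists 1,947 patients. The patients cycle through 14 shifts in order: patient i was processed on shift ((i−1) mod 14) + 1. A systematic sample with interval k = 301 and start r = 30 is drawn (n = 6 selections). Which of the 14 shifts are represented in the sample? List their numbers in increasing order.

Consecutive selections differ by k = 301, so their shift numbers differ by 301 mod 14 = 7.
gcd(301, 14) = 7, so the sample visits 14/7 = 2 distinct residues mod 14.
Start 30 is shift 2; the shifts hit are 2, 9.

2, 9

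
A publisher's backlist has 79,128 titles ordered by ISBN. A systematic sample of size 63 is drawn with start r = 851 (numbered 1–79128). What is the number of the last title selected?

78723

k = 79128/63 = 1256
63rd selection = r + (63−1)·k = 851 + 62×1256 = 851 + 77872 = 78723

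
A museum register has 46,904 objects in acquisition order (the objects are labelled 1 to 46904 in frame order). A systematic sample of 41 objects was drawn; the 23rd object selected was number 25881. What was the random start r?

713

k = 46904/41 = 1144
r = 25881 − (23−1)×1144 = 25881 − 25168 = 713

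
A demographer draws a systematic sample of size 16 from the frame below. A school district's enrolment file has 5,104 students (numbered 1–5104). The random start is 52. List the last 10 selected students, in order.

1966, 2285, 2604, 2923, 3242, 3561, 3880, 4199, 4518, 4837

k = N/n = 5104/16 = 319
7th selection = 52 + 6×319 = 1966
8th: 1966 + 319 = 2285
9th: 2285 + 319 = 2604
10th: 2604 + 319 = 2923
11th: 2923 + 319 = 3242
12th: 3242 + 319 = 3561
13th: 3561 + 319 = 3880
14th: 3880 + 319 = 4199
15th: 4199 + 319 = 4518
16th: 4518 + 319 = 4837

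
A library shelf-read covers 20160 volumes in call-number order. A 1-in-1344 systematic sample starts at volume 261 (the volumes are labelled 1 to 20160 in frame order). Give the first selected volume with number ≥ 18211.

19077

k = 1344
Steps past start: ⌈(18211 − 261)/1344⌉ = ⌈17950/1344⌉ = 14
Selected volume: 261 + 14×1344 = 19077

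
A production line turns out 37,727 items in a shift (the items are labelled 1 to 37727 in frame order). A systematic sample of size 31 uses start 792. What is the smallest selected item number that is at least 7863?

k = 37727/31 = 1217
Steps past start: ⌈(7863 − 792)/1217⌉ = ⌈7071/1217⌉ = 6
Selected item: 792 + 6×1217 = 8094

8094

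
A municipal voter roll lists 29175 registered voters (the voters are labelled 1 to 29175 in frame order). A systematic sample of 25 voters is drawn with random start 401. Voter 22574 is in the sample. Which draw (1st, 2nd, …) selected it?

20

k = 29175/25 = 1167
position = (22574 − 401)/1167 + 1 = 22173/1167 + 1 = 19 + 1 = 20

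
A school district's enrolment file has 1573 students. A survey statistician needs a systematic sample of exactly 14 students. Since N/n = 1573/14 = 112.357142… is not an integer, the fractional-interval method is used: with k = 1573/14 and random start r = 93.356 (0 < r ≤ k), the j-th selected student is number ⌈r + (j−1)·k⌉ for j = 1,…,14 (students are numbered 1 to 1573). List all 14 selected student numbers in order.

j=1: r + 0k = 93.356 → ⌈·⌉ = 94
j=2: r + 1k = 205.713142… → ⌈·⌉ = 206
j=3: r + 2k = 318.070285… → ⌈·⌉ = 319
j=4: r + 3k = 430.427428… → ⌈·⌉ = 431
j=5: r + 4k = 542.784571… → ⌈·⌉ = 543
j=6: r + 5k = 655.141714… → ⌈·⌉ = 656
j=7: r + 6k = 767.498857… → ⌈·⌉ = 768
j=8: r + 7k = 879.856 → ⌈·⌉ = 880
j=9: r + 8k = 992.213142… → ⌈·⌉ = 993
j=10: r + 9k = 1104.570285… → ⌈·⌉ = 1105
j=11: r + 10k = 1216.927428… → ⌈·⌉ = 1217
j=12: r + 11k = 1329.284571… → ⌈·⌉ = 1330
j=13: r + 12k = 1441.641714… → ⌈·⌉ = 1442
j=14: r + 13k = 1553.998857… → ⌈·⌉ = 1554

94, 206, 319, 431, 543, 656, 768, 880, 993, 1105, 1217, 1330, 1442, 1554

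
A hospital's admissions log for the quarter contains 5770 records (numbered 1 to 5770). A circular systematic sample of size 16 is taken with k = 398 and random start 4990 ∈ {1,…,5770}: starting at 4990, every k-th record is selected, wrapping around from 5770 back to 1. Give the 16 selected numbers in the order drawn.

4990, 5388, 16, 414, 812, 1210, 1608, 2006, 2404, 2802, 3200, 3598, 3996, 4394, 4792, 5190

Selection 1: 4990
Selection 2: 4990 + 398 = 5388
Selection 3: 5388 + 398 = 5786 → 5786 − 5770 = 16
Selection 4: 16 + 398 = 414
Selection 5: 414 + 398 = 812
Selection 6: 812 + 398 = 1210
Selection 7: 1210 + 398 = 1608
Selection 8: 1608 + 398 = 2006
Selection 9: 2006 + 398 = 2404
Selection 10: 2404 + 398 = 2802
Selection 11: 2802 + 398 = 3200
Selection 12: 3200 + 398 = 3598
Selection 13: 3598 + 398 = 3996
Selection 14: 3996 + 398 = 4394
Selection 15: 4394 + 398 = 4792
Selection 16: 4792 + 398 = 5190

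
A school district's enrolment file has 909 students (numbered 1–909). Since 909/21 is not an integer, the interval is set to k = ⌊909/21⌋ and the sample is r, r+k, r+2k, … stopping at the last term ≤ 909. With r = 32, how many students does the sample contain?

21

k = ⌊909/21⌋ = 43
Achieved size = ⌊(909 − 32)/43⌋ + 1 = ⌊877/43⌋ + 1 = 20 + 1 = 21
(last selection: 32 + 20×43 = 892 ≤ 909; next would be 935 > 909)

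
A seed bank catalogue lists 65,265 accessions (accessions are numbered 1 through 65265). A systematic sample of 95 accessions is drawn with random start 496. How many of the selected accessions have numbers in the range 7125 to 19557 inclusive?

18

k = 65265/95 = 687
First selection ≥ 7125: 496 + ⌈(7125−496)/687⌉·687 = 496 + 10×687 = 7366
Last selection ≤ 19557: 496 + ⌊(19557−496)/687⌋·687 = 496 + 27×687 = 19045
Count = 27 − 10 + 1 = 18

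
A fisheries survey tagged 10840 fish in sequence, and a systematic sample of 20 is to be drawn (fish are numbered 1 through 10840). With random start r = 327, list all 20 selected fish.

327, 869, 1411, 1953, 2495, 3037, 3579, 4121, 4663, 5205, 5747, 6289, 6831, 7373, 7915, 8457, 8999, 9541, 10083, 10625

k = N/n = 10840/20 = 542
fish 1: 327
fish 2: 327 + 542 = 869
fish 3: 869 + 542 = 1411
fish 4: 1411 + 542 = 1953
fish 5: 1953 + 542 = 2495
fish 6: 2495 + 542 = 3037
fish 7: 3037 + 542 = 3579
fish 8: 3579 + 542 = 4121
fish 9: 4121 + 542 = 4663
fish 10: 4663 + 542 = 5205
fish 11: 5205 + 542 = 5747
fish 12: 5747 + 542 = 6289
fish 13: 6289 + 542 = 6831
fish 14: 6831 + 542 = 7373
fish 15: 7373 + 542 = 7915
fish 16: 7915 + 542 = 8457
fish 17: 8457 + 542 = 8999
fish 18: 8999 + 542 = 9541
fish 19: 9541 + 542 = 10083
fish 20: 10083 + 542 = 10625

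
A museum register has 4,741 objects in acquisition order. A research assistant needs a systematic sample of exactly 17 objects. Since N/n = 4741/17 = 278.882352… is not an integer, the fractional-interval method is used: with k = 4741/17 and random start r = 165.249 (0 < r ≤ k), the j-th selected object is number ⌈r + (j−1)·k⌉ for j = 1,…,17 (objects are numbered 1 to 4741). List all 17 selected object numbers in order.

j=1: r + 0k = 165.249 → ⌈·⌉ = 166
j=2: r + 1k = 444.131352… → ⌈·⌉ = 445
j=3: r + 2k = 723.013705… → ⌈·⌉ = 724
j=4: r + 3k = 1001.896058… → ⌈·⌉ = 1002
j=5: r + 4k = 1280.778411… → ⌈·⌉ = 1281
j=6: r + 5k = 1559.660764… → ⌈·⌉ = 1560
j=7: r + 6k = 1838.543117… → ⌈·⌉ = 1839
j=8: r + 7k = 2117.425470… → ⌈·⌉ = 2118
j=9: r + 8k = 2396.307823… → ⌈·⌉ = 2397
j=10: r + 9k = 2675.190176… → ⌈·⌉ = 2676
j=11: r + 10k = 2954.072529… → ⌈·⌉ = 2955
j=12: r + 11k = 3232.954882… → ⌈·⌉ = 3233
j=13: r + 12k = 3511.837235… → ⌈·⌉ = 3512
j=14: r + 13k = 3790.719588… → ⌈·⌉ = 3791
j=15: r + 14k = 4069.601941… → ⌈·⌉ = 4070
j=16: r + 15k = 4348.484294… → ⌈·⌉ = 4349
j=17: r + 16k = 4627.366647… → ⌈·⌉ = 4628

166, 445, 724, 1002, 1281, 1560, 1839, 2118, 2397, 2676, 2955, 3233, 3512, 3791, 4070, 4349, 4628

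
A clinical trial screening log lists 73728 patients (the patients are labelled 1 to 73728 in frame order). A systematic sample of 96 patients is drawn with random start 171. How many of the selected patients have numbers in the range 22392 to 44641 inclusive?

k = 73728/96 = 768
First selection ≥ 22392: 171 + ⌈(22392−171)/768⌉·768 = 171 + 29×768 = 22443
Last selection ≤ 44641: 171 + ⌊(44641−171)/768⌋·768 = 171 + 57×768 = 43947
Count = 57 − 29 + 1 = 29

29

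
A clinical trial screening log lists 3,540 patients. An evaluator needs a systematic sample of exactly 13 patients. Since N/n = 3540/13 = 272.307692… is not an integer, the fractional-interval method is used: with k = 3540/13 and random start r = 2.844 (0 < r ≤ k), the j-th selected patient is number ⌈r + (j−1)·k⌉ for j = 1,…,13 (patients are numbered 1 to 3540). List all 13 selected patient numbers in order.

j=1: r + 0k = 2.844 → ⌈·⌉ = 3
j=2: r + 1k = 275.151692… → ⌈·⌉ = 276
j=3: r + 2k = 547.459384… → ⌈·⌉ = 548
j=4: r + 3k = 819.767076… → ⌈·⌉ = 820
j=5: r + 4k = 1092.074769… → ⌈·⌉ = 1093
j=6: r + 5k = 1364.382461… → ⌈·⌉ = 1365
j=7: r + 6k = 1636.690153… → ⌈·⌉ = 1637
j=8: r + 7k = 1908.997846… → ⌈·⌉ = 1909
j=9: r + 8k = 2181.305538… → ⌈·⌉ = 2182
j=10: r + 9k = 2453.613230… → ⌈·⌉ = 2454
j=11: r + 10k = 2725.920923… → ⌈·⌉ = 2726
j=12: r + 11k = 2998.228615… → ⌈·⌉ = 2999
j=13: r + 12k = 3270.536307… → ⌈·⌉ = 3271

3, 276, 548, 820, 1093, 1365, 1637, 1909, 2182, 2454, 2726, 2999, 3271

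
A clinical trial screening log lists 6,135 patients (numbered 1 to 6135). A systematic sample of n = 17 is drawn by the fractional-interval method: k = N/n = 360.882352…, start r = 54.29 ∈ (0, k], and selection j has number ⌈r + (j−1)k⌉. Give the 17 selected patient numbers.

55, 416, 777, 1137, 1498, 1859, 2220, 2581, 2942, 3303, 3664, 4024, 4385, 4746, 5107, 5468, 5829

j=1: r + 0k = 54.29 → ⌈·⌉ = 55
j=2: r + 1k = 415.172352… → ⌈·⌉ = 416
j=3: r + 2k = 776.054705… → ⌈·⌉ = 777
j=4: r + 3k = 1136.937058… → ⌈·⌉ = 1137
j=5: r + 4k = 1497.819411… → ⌈·⌉ = 1498
j=6: r + 5k = 1858.701764… → ⌈·⌉ = 1859
j=7: r + 6k = 2219.584117… → ⌈·⌉ = 2220
j=8: r + 7k = 2580.466470… → ⌈·⌉ = 2581
j=9: r + 8k = 2941.348823… → ⌈·⌉ = 2942
j=10: r + 9k = 3302.231176… → ⌈·⌉ = 3303
j=11: r + 10k = 3663.113529… → ⌈·⌉ = 3664
j=12: r + 11k = 4023.995882… → ⌈·⌉ = 4024
j=13: r + 12k = 4384.878235… → ⌈·⌉ = 4385
j=14: r + 13k = 4745.760588… → ⌈·⌉ = 4746
j=15: r + 14k = 5106.642941… → ⌈·⌉ = 5107
j=16: r + 15k = 5467.525294… → ⌈·⌉ = 5468
j=17: r + 16k = 5828.407647… → ⌈·⌉ = 5829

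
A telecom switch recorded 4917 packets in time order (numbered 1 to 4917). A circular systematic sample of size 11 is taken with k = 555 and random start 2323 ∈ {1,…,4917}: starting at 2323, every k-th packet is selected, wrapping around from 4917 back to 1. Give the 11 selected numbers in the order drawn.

2323, 2878, 3433, 3988, 4543, 181, 736, 1291, 1846, 2401, 2956

Selection 1: 2323
Selection 2: 2323 + 555 = 2878
Selection 3: 2878 + 555 = 3433
Selection 4: 3433 + 555 = 3988
Selection 5: 3988 + 555 = 4543
Selection 6: 4543 + 555 = 5098 → 5098 − 4917 = 181
Selection 7: 181 + 555 = 736
Selection 8: 736 + 555 = 1291
Selection 9: 1291 + 555 = 1846
Selection 10: 1846 + 555 = 2401
Selection 11: 2401 + 555 = 2956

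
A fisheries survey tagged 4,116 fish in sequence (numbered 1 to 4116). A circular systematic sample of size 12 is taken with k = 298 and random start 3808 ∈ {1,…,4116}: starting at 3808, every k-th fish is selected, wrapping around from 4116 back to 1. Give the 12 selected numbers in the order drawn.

Selection 1: 3808
Selection 2: 3808 + 298 = 4106
Selection 3: 4106 + 298 = 4404 → 4404 − 4116 = 288
Selection 4: 288 + 298 = 586
Selection 5: 586 + 298 = 884
Selection 6: 884 + 298 = 1182
Selection 7: 1182 + 298 = 1480
Selection 8: 1480 + 298 = 1778
Selection 9: 1778 + 298 = 2076
Selection 10: 2076 + 298 = 2374
Selection 11: 2374 + 298 = 2672
Selection 12: 2672 + 298 = 2970

3808, 4106, 288, 586, 884, 1182, 1480, 1778, 2076, 2374, 2672, 2970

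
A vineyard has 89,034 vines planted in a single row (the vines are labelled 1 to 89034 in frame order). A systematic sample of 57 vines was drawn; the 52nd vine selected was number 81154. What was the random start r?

1492

k = 89034/57 = 1562
r = 81154 − (52−1)×1562 = 81154 − 79662 = 1492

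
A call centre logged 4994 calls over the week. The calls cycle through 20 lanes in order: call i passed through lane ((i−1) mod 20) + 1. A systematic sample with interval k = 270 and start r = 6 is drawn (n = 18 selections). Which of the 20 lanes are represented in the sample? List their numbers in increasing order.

Consecutive selections differ by k = 270, so their lane numbers differ by 270 mod 20 = 10.
gcd(270, 20) = 10, so the sample visits 20/10 = 2 distinct residues mod 20.
Start 6 is lane 6; the lanes hit are 6, 16.

6, 16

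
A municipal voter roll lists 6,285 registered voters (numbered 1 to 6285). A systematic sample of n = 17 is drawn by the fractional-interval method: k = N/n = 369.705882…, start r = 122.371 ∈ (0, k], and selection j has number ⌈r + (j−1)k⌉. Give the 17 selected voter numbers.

j=1: r + 0k = 122.371 → ⌈·⌉ = 123
j=2: r + 1k = 492.076882… → ⌈·⌉ = 493
j=3: r + 2k = 861.782764… → ⌈·⌉ = 862
j=4: r + 3k = 1231.488647… → ⌈·⌉ = 1232
j=5: r + 4k = 1601.194529… → ⌈·⌉ = 1602
j=6: r + 5k = 1970.900411… → ⌈·⌉ = 1971
j=7: r + 6k = 2340.606294… → ⌈·⌉ = 2341
j=8: r + 7k = 2710.312176… → ⌈·⌉ = 2711
j=9: r + 8k = 3080.018058… → ⌈·⌉ = 3081
j=10: r + 9k = 3449.723941… → ⌈·⌉ = 3450
j=11: r + 10k = 3819.429823… → ⌈·⌉ = 3820
j=12: r + 11k = 4189.135705… → ⌈·⌉ = 4190
j=13: r + 12k = 4558.841588… → ⌈·⌉ = 4559
j=14: r + 13k = 4928.547470… → ⌈·⌉ = 4929
j=15: r + 14k = 5298.253352… → ⌈·⌉ = 5299
j=16: r + 15k = 5667.959235… → ⌈·⌉ = 5668
j=17: r + 16k = 6037.665117… → ⌈·⌉ = 6038

123, 493, 862, 1232, 1602, 1971, 2341, 2711, 3081, 3450, 3820, 4190, 4559, 4929, 5299, 5668, 6038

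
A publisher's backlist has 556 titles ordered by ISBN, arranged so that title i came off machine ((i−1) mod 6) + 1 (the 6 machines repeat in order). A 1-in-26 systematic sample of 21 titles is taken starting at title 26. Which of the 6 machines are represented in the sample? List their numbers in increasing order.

2, 4, 6

Consecutive selections differ by k = 26, so their machine numbers differ by 26 mod 6 = 2.
gcd(26, 6) = 2, so the sample visits 6/2 = 3 distinct residues mod 6.
Start 26 is machine 2; the machines hit are 2, 4, 6.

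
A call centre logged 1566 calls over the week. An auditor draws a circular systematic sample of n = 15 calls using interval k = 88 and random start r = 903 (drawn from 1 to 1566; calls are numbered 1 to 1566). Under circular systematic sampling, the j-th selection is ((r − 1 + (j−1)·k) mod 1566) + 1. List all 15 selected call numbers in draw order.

903, 991, 1079, 1167, 1255, 1343, 1431, 1519, 41, 129, 217, 305, 393, 481, 569

Selection 1: 903
Selection 2: 903 + 88 = 991
Selection 3: 991 + 88 = 1079
Selection 4: 1079 + 88 = 1167
Selection 5: 1167 + 88 = 1255
Selection 6: 1255 + 88 = 1343
Selection 7: 1343 + 88 = 1431
Selection 8: 1431 + 88 = 1519
Selection 9: 1519 + 88 = 1607 → 1607 − 1566 = 41
Selection 10: 41 + 88 = 129
Selection 11: 129 + 88 = 217
Selection 12: 217 + 88 = 305
Selection 13: 305 + 88 = 393
Selection 14: 393 + 88 = 481
Selection 15: 481 + 88 = 569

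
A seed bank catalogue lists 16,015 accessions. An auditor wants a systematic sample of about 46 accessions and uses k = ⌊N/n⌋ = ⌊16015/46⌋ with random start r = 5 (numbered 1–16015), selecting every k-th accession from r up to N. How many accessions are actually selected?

47

k = ⌊16015/46⌋ = 348
Achieved size = ⌊(16015 − 5)/348⌋ + 1 = ⌊16010/348⌋ + 1 = 46 + 1 = 47
(last selection: 5 + 46×348 = 16013 ≤ 16015; next would be 16361 > 16015)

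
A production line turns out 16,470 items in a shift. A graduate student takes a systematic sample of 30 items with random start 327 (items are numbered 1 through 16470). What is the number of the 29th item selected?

k = 16470/30 = 549
29th selection = r + (29−1)·k = 327 + 28×549 = 327 + 15372 = 15699

15699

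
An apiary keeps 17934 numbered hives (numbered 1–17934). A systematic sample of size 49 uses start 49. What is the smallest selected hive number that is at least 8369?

k = 17934/49 = 366
Steps past start: ⌈(8369 − 49)/366⌉ = ⌈8320/366⌉ = 23
Selected hive: 49 + 23×366 = 8467

8467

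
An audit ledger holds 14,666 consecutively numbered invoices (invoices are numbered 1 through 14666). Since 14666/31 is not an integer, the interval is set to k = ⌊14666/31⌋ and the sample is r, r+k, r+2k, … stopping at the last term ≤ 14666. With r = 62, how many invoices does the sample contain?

31

k = ⌊14666/31⌋ = 473
Achieved size = ⌊(14666 − 62)/473⌋ + 1 = ⌊14604/473⌋ + 1 = 30 + 1 = 31
(last selection: 62 + 30×473 = 14252 ≤ 14666; next would be 14725 > 14666)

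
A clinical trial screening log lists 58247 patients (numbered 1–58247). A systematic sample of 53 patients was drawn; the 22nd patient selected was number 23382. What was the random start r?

303

k = 58247/53 = 1099
r = 23382 − (22−1)×1099 = 23382 − 23079 = 303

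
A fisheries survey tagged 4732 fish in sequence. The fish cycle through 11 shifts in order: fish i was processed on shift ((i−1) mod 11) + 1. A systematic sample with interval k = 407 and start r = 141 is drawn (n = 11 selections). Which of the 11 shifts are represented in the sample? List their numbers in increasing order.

Consecutive selections differ by k = 407, so their shift numbers differ by 407 mod 11 = 0.
gcd(407, 11) = 11, so the sample visits 11/11 = 1 distinct residues mod 11.
Start 141 is shift 9; the shifts hit are 9.

9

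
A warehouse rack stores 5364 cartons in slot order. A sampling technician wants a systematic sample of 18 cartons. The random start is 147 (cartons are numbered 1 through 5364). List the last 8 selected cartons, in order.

k = N/n = 5364/18 = 298
11th selection = 147 + 10×298 = 3127
12th: 3127 + 298 = 3425
13th: 3425 + 298 = 3723
14th: 3723 + 298 = 4021
15th: 4021 + 298 = 4319
16th: 4319 + 298 = 4617
17th: 4617 + 298 = 4915
18th: 4915 + 298 = 5213

3127, 3425, 3723, 4021, 4319, 4617, 4915, 5213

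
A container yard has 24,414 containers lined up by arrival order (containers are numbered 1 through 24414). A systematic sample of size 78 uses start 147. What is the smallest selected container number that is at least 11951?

12041

k = 24414/78 = 313
Steps past start: ⌈(11951 − 147)/313⌉ = ⌈11804/313⌉ = 38
Selected container: 147 + 38×313 = 12041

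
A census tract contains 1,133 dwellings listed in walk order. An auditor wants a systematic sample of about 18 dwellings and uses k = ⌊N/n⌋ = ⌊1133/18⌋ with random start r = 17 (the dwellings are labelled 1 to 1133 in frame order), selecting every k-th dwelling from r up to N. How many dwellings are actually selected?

k = ⌊1133/18⌋ = 62
Achieved size = ⌊(1133 − 17)/62⌋ + 1 = ⌊1116/62⌋ + 1 = 18 + 1 = 19
(last selection: 17 + 18×62 = 1133 ≤ 1133; next would be 1195 > 1133)

19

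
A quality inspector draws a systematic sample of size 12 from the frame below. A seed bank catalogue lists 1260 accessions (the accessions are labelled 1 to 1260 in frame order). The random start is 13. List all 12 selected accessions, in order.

13, 118, 223, 328, 433, 538, 643, 748, 853, 958, 1063, 1168

k = N/n = 1260/12 = 105
accession 1: 13
accession 2: 13 + 105 = 118
accession 3: 118 + 105 = 223
accession 4: 223 + 105 = 328
accession 5: 328 + 105 = 433
accession 6: 433 + 105 = 538
accession 7: 538 + 105 = 643
accession 8: 643 + 105 = 748
accession 9: 748 + 105 = 853
accession 10: 853 + 105 = 958
accession 11: 958 + 105 = 1063
accession 12: 1063 + 105 = 1168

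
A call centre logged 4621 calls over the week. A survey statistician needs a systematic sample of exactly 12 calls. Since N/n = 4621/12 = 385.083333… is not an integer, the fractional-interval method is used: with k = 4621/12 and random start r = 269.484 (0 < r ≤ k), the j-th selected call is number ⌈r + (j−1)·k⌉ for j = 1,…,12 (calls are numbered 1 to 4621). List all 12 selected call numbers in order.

270, 655, 1040, 1425, 1810, 2195, 2580, 2966, 3351, 3736, 4121, 4506

j=1: r + 0k = 269.484 → ⌈·⌉ = 270
j=2: r + 1k = 654.567333… → ⌈·⌉ = 655
j=3: r + 2k = 1039.650666… → ⌈·⌉ = 1040
j=4: r + 3k = 1424.734 → ⌈·⌉ = 1425
j=5: r + 4k = 1809.817333… → ⌈·⌉ = 1810
j=6: r + 5k = 2194.900666… → ⌈·⌉ = 2195
j=7: r + 6k = 2579.984 → ⌈·⌉ = 2580
j=8: r + 7k = 2965.067333… → ⌈·⌉ = 2966
j=9: r + 8k = 3350.150666… → ⌈·⌉ = 3351
j=10: r + 9k = 3735.234 → ⌈·⌉ = 3736
j=11: r + 10k = 4120.317333… → ⌈·⌉ = 4121
j=12: r + 11k = 4505.400666… → ⌈·⌉ = 4506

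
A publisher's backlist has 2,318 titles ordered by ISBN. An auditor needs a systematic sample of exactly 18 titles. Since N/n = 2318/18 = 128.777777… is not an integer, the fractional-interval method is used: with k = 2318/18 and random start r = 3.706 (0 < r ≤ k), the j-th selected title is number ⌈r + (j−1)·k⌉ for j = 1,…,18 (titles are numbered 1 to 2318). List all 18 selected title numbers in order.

j=1: r + 0k = 3.706 → ⌈·⌉ = 4
j=2: r + 1k = 132.483777… → ⌈·⌉ = 133
j=3: r + 2k = 261.261555… → ⌈·⌉ = 262
j=4: r + 3k = 390.039333… → ⌈·⌉ = 391
j=5: r + 4k = 518.817111… → ⌈·⌉ = 519
j=6: r + 5k = 647.594888… → ⌈·⌉ = 648
j=7: r + 6k = 776.372666… → ⌈·⌉ = 777
j=8: r + 7k = 905.150444… → ⌈·⌉ = 906
j=9: r + 8k = 1033.928222… → ⌈·⌉ = 1034
j=10: r + 9k = 1162.706 → ⌈·⌉ = 1163
j=11: r + 10k = 1291.483777… → ⌈·⌉ = 1292
j=12: r + 11k = 1420.261555… → ⌈·⌉ = 1421
j=13: r + 12k = 1549.039333… → ⌈·⌉ = 1550
j=14: r + 13k = 1677.817111… → ⌈·⌉ = 1678
j=15: r + 14k = 1806.594888… → ⌈·⌉ = 1807
j=16: r + 15k = 1935.372666… → ⌈·⌉ = 1936
j=17: r + 16k = 2064.150444… → ⌈·⌉ = 2065
j=18: r + 17k = 2192.928222… → ⌈·⌉ = 2193

4, 133, 262, 391, 519, 648, 777, 906, 1034, 1163, 1292, 1421, 1550, 1678, 1807, 1936, 2065, 2193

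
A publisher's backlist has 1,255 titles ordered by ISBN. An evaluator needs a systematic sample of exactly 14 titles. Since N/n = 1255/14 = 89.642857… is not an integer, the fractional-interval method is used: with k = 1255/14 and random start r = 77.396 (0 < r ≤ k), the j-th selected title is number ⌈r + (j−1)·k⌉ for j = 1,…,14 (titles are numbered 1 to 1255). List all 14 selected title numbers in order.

78, 168, 257, 347, 436, 526, 616, 705, 795, 885, 974, 1064, 1154, 1243

j=1: r + 0k = 77.396 → ⌈·⌉ = 78
j=2: r + 1k = 167.038857… → ⌈·⌉ = 168
j=3: r + 2k = 256.681714… → ⌈·⌉ = 257
j=4: r + 3k = 346.324571… → ⌈·⌉ = 347
j=5: r + 4k = 435.967428… → ⌈·⌉ = 436
j=6: r + 5k = 525.610285… → ⌈·⌉ = 526
j=7: r + 6k = 615.253142… → ⌈·⌉ = 616
j=8: r + 7k = 704.896 → ⌈·⌉ = 705
j=9: r + 8k = 794.538857… → ⌈·⌉ = 795
j=10: r + 9k = 884.181714… → ⌈·⌉ = 885
j=11: r + 10k = 973.824571… → ⌈·⌉ = 974
j=12: r + 11k = 1063.467428… → ⌈·⌉ = 1064
j=13: r + 12k = 1153.110285… → ⌈·⌉ = 1154
j=14: r + 13k = 1242.753142… → ⌈·⌉ = 1243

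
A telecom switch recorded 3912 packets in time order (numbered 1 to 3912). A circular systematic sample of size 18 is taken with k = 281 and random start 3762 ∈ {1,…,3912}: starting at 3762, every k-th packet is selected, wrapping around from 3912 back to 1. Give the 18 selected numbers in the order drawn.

3762, 131, 412, 693, 974, 1255, 1536, 1817, 2098, 2379, 2660, 2941, 3222, 3503, 3784, 153, 434, 715

Selection 1: 3762
Selection 2: 3762 + 281 = 4043 → 4043 − 3912 = 131
Selection 3: 131 + 281 = 412
Selection 4: 412 + 281 = 693
Selection 5: 693 + 281 = 974
Selection 6: 974 + 281 = 1255
Selection 7: 1255 + 281 = 1536
Selection 8: 1536 + 281 = 1817
Selection 9: 1817 + 281 = 2098
Selection 10: 2098 + 281 = 2379
Selection 11: 2379 + 281 = 2660
Selection 12: 2660 + 281 = 2941
Selection 13: 2941 + 281 = 3222
Selection 14: 3222 + 281 = 3503
Selection 15: 3503 + 281 = 3784
Selection 16: 3784 + 281 = 4065 → 4065 − 3912 = 153
Selection 17: 153 + 281 = 434
Selection 18: 434 + 281 = 715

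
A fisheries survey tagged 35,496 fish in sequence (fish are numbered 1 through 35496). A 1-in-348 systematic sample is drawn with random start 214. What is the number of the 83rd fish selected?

28750

k = 348
83rd selection = r + (83−1)·k = 214 + 82×348 = 214 + 28536 = 28750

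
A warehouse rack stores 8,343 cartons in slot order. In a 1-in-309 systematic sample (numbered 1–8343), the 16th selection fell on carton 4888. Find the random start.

k = 309
r = 4888 − (16−1)×309 = 4888 − 4635 = 253

253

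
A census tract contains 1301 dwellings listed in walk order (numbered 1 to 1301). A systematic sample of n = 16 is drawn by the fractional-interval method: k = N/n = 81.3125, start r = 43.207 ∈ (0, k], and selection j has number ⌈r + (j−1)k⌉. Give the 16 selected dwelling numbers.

j=1: r + 0k = 43.207 → ⌈·⌉ = 44
j=2: r + 1k = 124.5195 → ⌈·⌉ = 125
j=3: r + 2k = 205.832 → ⌈·⌉ = 206
j=4: r + 3k = 287.1445 → ⌈·⌉ = 288
j=5: r + 4k = 368.457 → ⌈·⌉ = 369
j=6: r + 5k = 449.7695 → ⌈·⌉ = 450
j=7: r + 6k = 531.082 → ⌈·⌉ = 532
j=8: r + 7k = 612.3945 → ⌈·⌉ = 613
j=9: r + 8k = 693.707 → ⌈·⌉ = 694
j=10: r + 9k = 775.0195 → ⌈·⌉ = 776
j=11: r + 10k = 856.332 → ⌈·⌉ = 857
j=12: r + 11k = 937.6445 → ⌈·⌉ = 938
j=13: r + 12k = 1018.957 → ⌈·⌉ = 1019
j=14: r + 13k = 1100.2695 → ⌈·⌉ = 1101
j=15: r + 14k = 1181.582 → ⌈·⌉ = 1182
j=16: r + 15k = 1262.8945 → ⌈·⌉ = 1263

44, 125, 206, 288, 369, 450, 532, 613, 694, 776, 857, 938, 1019, 1101, 1182, 1263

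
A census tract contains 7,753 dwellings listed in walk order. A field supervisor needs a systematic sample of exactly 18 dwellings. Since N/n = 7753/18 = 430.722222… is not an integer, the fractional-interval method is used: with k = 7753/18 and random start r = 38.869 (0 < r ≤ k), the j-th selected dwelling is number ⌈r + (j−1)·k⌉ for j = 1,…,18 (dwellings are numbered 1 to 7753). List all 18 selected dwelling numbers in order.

39, 470, 901, 1332, 1762, 2193, 2624, 3054, 3485, 3916, 4347, 4777, 5208, 5639, 6069, 6500, 6931, 7362

j=1: r + 0k = 38.869 → ⌈·⌉ = 39
j=2: r + 1k = 469.591222… → ⌈·⌉ = 470
j=3: r + 2k = 900.313444… → ⌈·⌉ = 901
j=4: r + 3k = 1331.035666… → ⌈·⌉ = 1332
j=5: r + 4k = 1761.757888… → ⌈·⌉ = 1762
j=6: r + 5k = 2192.480111… → ⌈·⌉ = 2193
j=7: r + 6k = 2623.202333… → ⌈·⌉ = 2624
j=8: r + 7k = 3053.924555… → ⌈·⌉ = 3054
j=9: r + 8k = 3484.646777… → ⌈·⌉ = 3485
j=10: r + 9k = 3915.369 → ⌈·⌉ = 3916
j=11: r + 10k = 4346.091222… → ⌈·⌉ = 4347
j=12: r + 11k = 4776.813444… → ⌈·⌉ = 4777
j=13: r + 12k = 5207.535666… → ⌈·⌉ = 5208
j=14: r + 13k = 5638.257888… → ⌈·⌉ = 5639
j=15: r + 14k = 6068.980111… → ⌈·⌉ = 6069
j=16: r + 15k = 6499.702333… → ⌈·⌉ = 6500
j=17: r + 16k = 6930.424555… → ⌈·⌉ = 6931
j=18: r + 17k = 7361.146777… → ⌈·⌉ = 7362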